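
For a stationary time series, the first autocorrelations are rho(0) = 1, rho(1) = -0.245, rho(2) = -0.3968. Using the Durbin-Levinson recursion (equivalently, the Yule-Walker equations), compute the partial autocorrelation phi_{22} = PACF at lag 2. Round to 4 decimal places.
\phi_{22} = -0.4860

The PACF at lag k is phi_{kk}, the last component of the solution
to the Yule-Walker system G_k phi = r_k where
  (G_k)_{ij} = rho(|i - j|), (r_k)_i = rho(i), i,j = 1..k.
Equivalently, Durbin-Levinson gives phi_{kk} iteratively:
  phi_{11} = rho(1)
  phi_{kk} = [rho(k) - sum_{j=1..k-1} phi_{k-1,j} rho(k-j)]
            / [1 - sum_{j=1..k-1} phi_{k-1,j} rho(j)],
  phi_{k,j} = phi_{k-1,j} - phi_{kk} phi_{k-1,k-j},  j = 1..k-1.
Step k = 1:
  phi_11 = rho(1) = -0.245.
Step k = 2:
  phi_22 = [rho(2) - phi_11 rho(1)] / [1 - phi_11 rho(1)] = [-0.3968 - (-0.245)(-0.245)] / [1 - (-0.245)(-0.245)]
         = -0.456825 / 0.939975 = -0.486.
Therefore phi_{22} = -0.4860.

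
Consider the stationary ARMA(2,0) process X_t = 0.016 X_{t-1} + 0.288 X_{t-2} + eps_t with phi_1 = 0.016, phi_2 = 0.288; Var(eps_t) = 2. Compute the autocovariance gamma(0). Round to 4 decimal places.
\gamma(0) = 2.1820

Multiply the model equation by X_{t-k} and take expectations. With theta_0 = psi_0 = 1 and psi_j the MA(infinity) weights, this gives
  gamma(k) - sum_i phi_i gamma(k-i) = c_k,
  c_k = sigma^2 * sum_{j=k..q} theta_j psi_{j-k}   (c_k = 0 for k > q),
using gamma(-m) = gamma(m).
Pure AR (q = 0): c_0 = sigma^2 = 2, c_k = 0 for k >= 1.
Equations for k = 0, 1, 2 (AR order 2, c_2 = 0):
  (E0) gamma(0) = phi_1 gamma(1) + phi_2 gamma(2) + c_0
  (E1) gamma(1) = phi_1 gamma(0) + phi_2 gamma(1) + c_1
  (E2) gamma(2) = phi_1 gamma(1) + phi_2 gamma(0)
From (E1): gamma(1) = A gamma(0) + B with
  A = phi_1 / (1 - phi_2) = 0.016 / 0.712 = 0.022472,   B = c_1 / (1 - phi_2) = 0 / 0.712 = 0.
Insert (E2) into (E0): gamma(0) (1 - phi_2^2) = phi_1 (1 + phi_2) gamma(1) + c_0.
  phi_1 (1 + phi_2) = (0.016)(1.288) = 0.020608,   1 - phi_2^2 = 0.917056.
Replace gamma(1) by A gamma(0) + B and collect gamma(0):
  gamma(0) [0.917056 - (0.020608)(0.022472)] = c_0 = 2
  gamma(0) * 0.916593 = 2
  gamma(0) = 2 / 0.916593 = 2.181994.
Therefore gamma(0) = 2.1820 (to 4 decimal places).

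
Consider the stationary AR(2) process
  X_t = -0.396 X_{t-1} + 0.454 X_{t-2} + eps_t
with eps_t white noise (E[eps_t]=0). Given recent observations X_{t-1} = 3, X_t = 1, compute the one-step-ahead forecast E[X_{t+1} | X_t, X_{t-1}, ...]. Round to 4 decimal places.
E[X_{t+1} \mid \mathcal F_t] = 0.9660

For an AR(p) model X_t = c + sum_i phi_i X_{t-i} + eps_t, the
one-step-ahead conditional mean is
  E[X_{t+1} | X_t, ...] = c + sum_i phi_i X_{t+1-i}.
Substitute known values:
  E[X_{t+1} | ...] = (-0.396) * (1) + (0.454) * (3)
                   = 0.9660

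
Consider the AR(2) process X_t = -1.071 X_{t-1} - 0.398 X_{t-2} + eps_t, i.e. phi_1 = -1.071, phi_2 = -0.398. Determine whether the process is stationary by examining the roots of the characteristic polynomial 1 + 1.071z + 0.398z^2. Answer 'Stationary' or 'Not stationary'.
\text{Stationary}

The AR(p) characteristic polynomial is P(z) = 1 + 1.071z + 0.398z^2.
Stationarity requires all roots to lie outside the unit circle, i.e. |z| > 1 for every root.
Set 1 + (1.071) z + (0.398) z^2 = 0, i.e. a z^2 + b z + c = 0 with a = 0.398, b = 1.071, c = 1.
Discriminant D = b^2 - 4ac = (1.071)^2 - 4*(0.398)*1 = 1.147041 - (1.592) = -0.444959.
D < 0, so the roots are the complex-conjugate pair z = (-b +/- i sqrt(-D)) / (2a) = -1.3455 +/- 0.838i.
For a conjugate pair |z|^2 = z * conj(z) = (product of roots) = c/a = 1/(0.398) = 2.512563, so |z| = sqrt(2.512563) = 1.5851 for both roots.
Moduli of all roots: 1.5851, 1.5851.
All moduli strictly greater than 1? Yes.
Verdict: Stationary.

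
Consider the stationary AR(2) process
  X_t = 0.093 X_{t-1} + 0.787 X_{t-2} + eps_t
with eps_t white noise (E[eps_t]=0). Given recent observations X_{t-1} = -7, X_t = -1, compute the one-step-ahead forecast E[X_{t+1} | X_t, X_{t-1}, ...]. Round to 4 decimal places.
E[X_{t+1} \mid \mathcal F_t] = -5.6020

For an AR(p) model X_t = c + sum_i phi_i X_{t-i} + eps_t, the
one-step-ahead conditional mean is
  E[X_{t+1} | X_t, ...] = c + sum_i phi_i X_{t+1-i}.
Substitute known values:
  E[X_{t+1} | ...] = (0.093) * (-1) + (0.787) * (-7)
                   = -5.6020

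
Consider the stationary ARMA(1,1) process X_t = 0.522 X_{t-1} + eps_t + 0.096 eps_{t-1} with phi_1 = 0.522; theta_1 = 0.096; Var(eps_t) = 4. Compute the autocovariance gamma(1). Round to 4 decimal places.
\gamma(1) = 3.5681

Multiply the model equation by X_{t-k} and take expectations. With theta_0 = psi_0 = 1 and psi_j the MA(infinity) weights, this gives
  gamma(k) - sum_i phi_i gamma(k-i) = c_k,
  c_k = sigma^2 * sum_{j=k..q} theta_j psi_{j-k}   (c_k = 0 for k > q),
using gamma(-m) = gamma(m).
psi-weights needed (psi_j = theta_j + sum_i phi_i psi_{j-i}):
  psi_1 = theta_1 + phi_1 = 0.096 + (0.522) = 0.618
Right-hand sides:
  c_0 = sigma^2 (1 + theta_1 psi_1) = 4 * (1 + (0.096)(0.618)) = 4 * 1.059328 = 4.237312
  c_1 = sigma^2 theta_1 = 4 * (0.096) = 0.384
  c_2 = 0
Equations for k = 0 and k = 1 (AR order 1):
  gamma(0) = phi_1 gamma(1) + c_0
  gamma(1) = phi_1 gamma(0) + c_1
Substituting the second into the first: gamma(0) (1 - phi_1^2) = c_0 + phi_1 c_1, so
  gamma(0) = (c_0 + phi_1 c_1) / (1 - phi_1^2) = (4.237312 + (0.522)(0.384)) / (1 - (0.522)^2) = 4.43776 / 0.727516 = 6.09988.
  gamma(1) = phi_1 gamma(0) + c_1 = (0.522)(6.09988) + (0.384) = 3.568137.
Therefore gamma(1) = 3.5681 (to 4 decimal places).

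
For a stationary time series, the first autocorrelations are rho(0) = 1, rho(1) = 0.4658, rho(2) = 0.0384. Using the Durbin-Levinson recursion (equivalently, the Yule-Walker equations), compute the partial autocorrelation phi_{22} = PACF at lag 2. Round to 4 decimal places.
\phi_{22} = -0.2280

The PACF at lag k is phi_{kk}, the last component of the solution
to the Yule-Walker system G_k phi = r_k where
  (G_k)_{ij} = rho(|i - j|), (r_k)_i = rho(i), i,j = 1..k.
Equivalently, Durbin-Levinson gives phi_{kk} iteratively:
  phi_{11} = rho(1)
  phi_{kk} = [rho(k) - sum_{j=1..k-1} phi_{k-1,j} rho(k-j)]
            / [1 - sum_{j=1..k-1} phi_{k-1,j} rho(j)],
  phi_{k,j} = phi_{k-1,j} - phi_{kk} phi_{k-1,k-j},  j = 1..k-1.
Step k = 1:
  phi_11 = rho(1) = 0.4658.
Step k = 2:
  phi_22 = [rho(2) - phi_11 rho(1)] / [1 - phi_11 rho(1)] = [0.0384 - (0.4658)(0.4658)] / [1 - (0.4658)(0.4658)]
         = -0.17856964 / 0.78303036 = -0.228.
Therefore phi_{22} = -0.2280.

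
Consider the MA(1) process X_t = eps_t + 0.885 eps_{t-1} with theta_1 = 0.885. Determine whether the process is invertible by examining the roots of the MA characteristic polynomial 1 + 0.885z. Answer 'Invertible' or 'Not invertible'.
\text{Invertible}

The MA(q) characteristic polynomial is P(z) = 1 + 0.885z.
Invertibility requires all roots to lie outside the unit circle, i.e. |z| > 1 for every root.
This is linear in z: 1 + (0.885) z = 0  =>  z = -1/(0.885) = -1.129944,  |z| = 1.129944.
Moduli of all roots: 1.1299.
All moduli strictly greater than 1? Yes.
Verdict: Invertible.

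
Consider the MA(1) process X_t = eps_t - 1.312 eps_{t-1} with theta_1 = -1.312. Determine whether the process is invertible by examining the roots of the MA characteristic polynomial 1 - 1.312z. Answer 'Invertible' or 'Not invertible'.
\text{Not invertible}

The MA(q) characteristic polynomial is P(z) = 1 - 1.312z.
Invertibility requires all roots to lie outside the unit circle, i.e. |z| > 1 for every root.
This is linear in z: 1 + (-1.312) z = 0  =>  z = -1/(-1.312) = 0.762195,  |z| = 0.762195.
Moduli of all roots: 0.7622.
All moduli strictly greater than 1? No.
Verdict: Not invertible.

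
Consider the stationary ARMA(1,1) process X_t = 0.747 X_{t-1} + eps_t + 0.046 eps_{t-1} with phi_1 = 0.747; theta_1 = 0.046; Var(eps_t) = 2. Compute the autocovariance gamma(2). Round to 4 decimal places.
\gamma(2) = 2.7726

Multiply the model equation by X_{t-k} and take expectations. With theta_0 = psi_0 = 1 and psi_j the MA(infinity) weights, this gives
  gamma(k) - sum_i phi_i gamma(k-i) = c_k,
  c_k = sigma^2 * sum_{j=k..q} theta_j psi_{j-k}   (c_k = 0 for k > q),
using gamma(-m) = gamma(m).
psi-weights needed (psi_j = theta_j + sum_i phi_i psi_{j-i}):
  psi_1 = theta_1 + phi_1 = 0.046 + (0.747) = 0.793
Right-hand sides:
  c_0 = sigma^2 (1 + theta_1 psi_1) = 2 * (1 + (0.046)(0.793)) = 2 * 1.036478 = 2.072956
  c_1 = sigma^2 theta_1 = 2 * (0.046) = 0.092
  c_2 = 0
Equations for k = 0 and k = 1 (AR order 1):
  gamma(0) = phi_1 gamma(1) + c_0
  gamma(1) = phi_1 gamma(0) + c_1
Substituting the second into the first: gamma(0) (1 - phi_1^2) = c_0 + phi_1 c_1, so
  gamma(0) = (c_0 + phi_1 c_1) / (1 - phi_1^2) = (2.072956 + (0.747)(0.092)) / (1 - (0.747)^2) = 2.14168 / 0.441991 = 4.845529.
  gamma(1) = phi_1 gamma(0) + c_1 = (0.747)(4.845529) + (0.092) = 3.71161.
For k = 2 (> q): gamma(2) = phi_1 gamma(1) = (0.747)(3.71161) = 2.772573.
Therefore gamma(2) = 2.7726 (to 4 decimal places).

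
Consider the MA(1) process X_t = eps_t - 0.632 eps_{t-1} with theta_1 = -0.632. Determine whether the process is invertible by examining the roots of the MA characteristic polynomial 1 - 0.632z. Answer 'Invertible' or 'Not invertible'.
\text{Invertible}

The MA(q) characteristic polynomial is P(z) = 1 - 0.632z.
Invertibility requires all roots to lie outside the unit circle, i.e. |z| > 1 for every root.
This is linear in z: 1 + (-0.632) z = 0  =>  z = -1/(-0.632) = 1.582278,  |z| = 1.582278.
Moduli of all roots: 1.5823.
All moduli strictly greater than 1? Yes.
Verdict: Invertible.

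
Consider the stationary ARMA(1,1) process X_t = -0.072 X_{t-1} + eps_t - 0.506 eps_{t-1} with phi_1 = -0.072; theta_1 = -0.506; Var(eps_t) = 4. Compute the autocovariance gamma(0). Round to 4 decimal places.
\gamma(0) = 5.3433

Multiply the model equation by X_{t-k} and take expectations. With theta_0 = psi_0 = 1 and psi_j the MA(infinity) weights, this gives
  gamma(k) - sum_i phi_i gamma(k-i) = c_k,
  c_k = sigma^2 * sum_{j=k..q} theta_j psi_{j-k}   (c_k = 0 for k > q),
using gamma(-m) = gamma(m).
psi-weights needed (psi_j = theta_j + sum_i phi_i psi_{j-i}):
  psi_1 = theta_1 + phi_1 = -0.506 + (-0.072) = -0.578
Right-hand sides:
  c_0 = sigma^2 (1 + theta_1 psi_1) = 4 * (1 + (-0.506)(-0.578)) = 4 * 1.292468 = 5.169872
  c_1 = sigma^2 theta_1 = 4 * (-0.506) = -2.024
  c_2 = 0
Equations for k = 0 and k = 1 (AR order 1):
  gamma(0) = phi_1 gamma(1) + c_0
  gamma(1) = phi_1 gamma(0) + c_1
Substituting the second into the first: gamma(0) (1 - phi_1^2) = c_0 + phi_1 c_1, so
  gamma(0) = (c_0 + phi_1 c_1) / (1 - phi_1^2) = (5.169872 + (-0.072)(-2.024)) / (1 - (-0.072)^2) = 5.3156 / 0.994816 = 5.3433.
Therefore gamma(0) = 5.3433 (to 4 decimal places).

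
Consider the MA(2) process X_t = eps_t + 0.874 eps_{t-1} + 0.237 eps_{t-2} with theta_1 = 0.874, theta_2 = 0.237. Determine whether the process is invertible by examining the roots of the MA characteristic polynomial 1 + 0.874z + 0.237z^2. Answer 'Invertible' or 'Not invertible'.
\text{Invertible}

The MA(q) characteristic polynomial is P(z) = 1 + 0.874z + 0.237z^2.
Invertibility requires all roots to lie outside the unit circle, i.e. |z| > 1 for every root.
Set 1 + (0.874) z + (0.237) z^2 = 0, i.e. a z^2 + b z + c = 0 with a = 0.237, b = 0.874, c = 1.
Discriminant D = b^2 - 4ac = (0.874)^2 - 4*(0.237)*1 = 0.763876 - (0.948) = -0.184124.
D < 0, so the roots are the complex-conjugate pair z = (-b +/- i sqrt(-D)) / (2a) = -1.8439 +/- 0.9053i.
For a conjugate pair |z|^2 = z * conj(z) = (product of roots) = c/a = 1/(0.237) = 4.219409, so |z| = sqrt(4.219409) = 2.0541 for both roots.
Moduli of all roots: 2.0541, 2.0541.
All moduli strictly greater than 1? Yes.
Verdict: Invertible.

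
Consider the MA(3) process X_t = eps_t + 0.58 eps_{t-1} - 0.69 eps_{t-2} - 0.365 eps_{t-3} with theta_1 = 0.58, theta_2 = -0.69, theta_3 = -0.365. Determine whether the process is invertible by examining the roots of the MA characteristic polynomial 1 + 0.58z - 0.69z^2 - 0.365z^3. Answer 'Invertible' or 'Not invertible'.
\text{Invertible}

The MA(q) characteristic polynomial is P(z) = 1 + 0.58z - 0.69z^2 - 0.365z^3.
Invertibility requires all roots to lie outside the unit circle, i.e. |z| > 1 for every root.
Degree 3: look for a simple real root z0 first, then factor out (1 - z/z0) and solve the remaining quadratic.
Testing z0 = -2: P(-2) = 1 + (0.58)(-2) + (-0.69)(-2)^2 + (-0.365)(-2)^3
  = 1 + (-1.16) + (-2.76) + (2.92) = 0.  So z_0 = -2 is a root, |z_0| = 2.
Divide out the factor (1 + 0.5 z) = (1 - z/z0) (since 1/z0 = -0.5):
  P(z) = (1 + 0.5 z)(1 + (0.08) z + (-0.73) z^2)
  [check: z-coef 0.08 - (-0.5) = 0.58; z^2-coef -0.73 - (-0.5)(0.08) = -0.69; z^3-coef -(-0.5)(-0.73) = -0.365.]
Remaining roots from the quadratic factor 1 + (0.08) z + (-0.73) z^2:
  Set 1 + (0.08) z + (-0.73) z^2 = 0, i.e. a z^2 + b z + c = 0 with a = -0.73, b = 0.08, c = 1.
  Discriminant D = b^2 - 4ac = (0.08)^2 - 4*(-0.73)*1 = 0.0064 - (-2.92) = 2.9264.
  D >= 0, so the roots are real: z = (-b +/- sqrt(D)) / (2a) = (-0.08 +/- 1.710672) / (-1.46).
    z_1 = (-0.08 + 1.710672) / (-1.46) = -1.1169,   |z_1| = 1.1169.
    z_2 = (-0.08 - 1.710672) / (-1.46) = 1.2265,   |z_2| = 1.2265.
Moduli of all roots: 2.0000, 1.1169, 1.2265.
All moduli strictly greater than 1? Yes.
Verdict: Invertible.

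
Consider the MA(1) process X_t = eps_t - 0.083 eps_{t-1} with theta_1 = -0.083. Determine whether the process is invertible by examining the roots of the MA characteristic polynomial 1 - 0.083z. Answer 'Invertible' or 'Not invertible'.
\text{Invertible}

The MA(q) characteristic polynomial is P(z) = 1 - 0.083z.
Invertibility requires all roots to lie outside the unit circle, i.e. |z| > 1 for every root.
This is linear in z: 1 + (-0.083) z = 0  =>  z = -1/(-0.083) = 12.048193,  |z| = 12.048193.
Moduli of all roots: 12.0482.
All moduli strictly greater than 1? Yes.
Verdict: Invertible.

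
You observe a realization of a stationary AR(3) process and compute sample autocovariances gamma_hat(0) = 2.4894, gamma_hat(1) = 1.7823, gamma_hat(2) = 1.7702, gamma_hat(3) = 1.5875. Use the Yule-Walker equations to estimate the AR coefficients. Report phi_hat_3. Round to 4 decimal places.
\hat\phi_{3} = 0.1091

The Yule-Walker equations for an AR(p) process read, in matrix form,
  Gamma_p phi = r_p,   with   (Gamma_p)_{ij} = gamma(|i - j|),
                       (r_p)_i = gamma(i),   i,j = 1..p.
Substitute the sample gammas (Toeplitz matrix and right-hand side of size 3):
  Gamma_p = [[2.4894, 1.7823, 1.7702], [1.7823, 2.4894, 1.7823], [1.7702, 1.7823, 2.4894]]
  r_p     = [1.7823, 1.7702, 1.5875]
Written out (R1..R3):
  (R1) 2.4894 phi_1 + 1.7823 phi_2 + 1.7702 phi_3 = 1.7823
  (R2) 1.7823 phi_1 + 2.4894 phi_2 + 1.7823 phi_3 = 1.7702
  (R3) 1.7702 phi_1 + 1.7823 phi_2 + 2.4894 phi_3 = 1.5875
Gaussian elimination:
  R2 <- R2 - (1.7823/2.4894) R1 = R2 - (0.715956) R1:  1.213352 phi_2 + 0.514915 phi_3 = 0.494152
  R3 <- R3 - (1.7702/2.4894) R1 = R3 - (0.711095) R1:  0.514915 phi_2 + 1.23062 phi_3 = 0.320115
  R3 <- R3 - (0.514915/1.213352) R2 = R3 - (0.424374) R2:  1.012103 phi_3 = 0.11041
Back-substitution:
  phi_hat_3 = 0.11041 / 1.012103 = 0.10909
  phi_hat_2 = (0.494152 - (0.514915)(0.10909)) / 1.213352 = 0.360967
  phi_hat_1 = (1.7823 - (1.7823)(0.360967) - (1.7702)(0.10909)) / 2.4894 = 0.379946
So phi_hat = [0.3799, 0.3610, 0.1091].
Therefore phi_hat_3 = 0.1091.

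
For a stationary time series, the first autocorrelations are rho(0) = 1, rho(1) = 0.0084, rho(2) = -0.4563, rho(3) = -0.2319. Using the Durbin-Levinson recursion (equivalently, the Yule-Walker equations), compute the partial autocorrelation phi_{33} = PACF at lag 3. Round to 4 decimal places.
\phi_{33} = -0.2810

The PACF at lag k is phi_{kk}, the last component of the solution
to the Yule-Walker system G_k phi = r_k where
  (G_k)_{ij} = rho(|i - j|), (r_k)_i = rho(i), i,j = 1..k.
Equivalently, Durbin-Levinson gives phi_{kk} iteratively:
  phi_{11} = rho(1)
  phi_{kk} = [rho(k) - sum_{j=1..k-1} phi_{k-1,j} rho(k-j)]
            / [1 - sum_{j=1..k-1} phi_{k-1,j} rho(j)],
  phi_{k,j} = phi_{k-1,j} - phi_{kk} phi_{k-1,k-j},  j = 1..k-1.
Step k = 1:
  phi_11 = rho(1) = 0.0084.
Step k = 2:
  phi_22 = [rho(2) - phi_11 rho(1)] / [1 - phi_11 rho(1)] = [-0.4563 - (0.0084)(0.0084)] / [1 - (0.0084)(0.0084)]
         = -0.45637056 / 0.99992944 = -0.456403.
  Update: phi_21 = phi_11 - phi_22 phi_11 = 0.0084 - (-0.456403)(0.0084) = 0.012234.
Step k = 3:
  phi_33 = [rho(3) - phi_21 rho(2) - phi_22 rho(1)] / [1 - phi_21 rho(1) - phi_22 rho(2)]
    numerator   = -0.2319 - (0.012234)(-0.4563) - (-0.456403)(0.0084) = -0.22248394
    denominator = 1 - (0.012234)(0.0084) - (-0.456403)(-0.4563) = 0.79164066
  phi_33 = -0.22248394 / 0.79164066 = -0.281.
Therefore phi_{33} = -0.2810.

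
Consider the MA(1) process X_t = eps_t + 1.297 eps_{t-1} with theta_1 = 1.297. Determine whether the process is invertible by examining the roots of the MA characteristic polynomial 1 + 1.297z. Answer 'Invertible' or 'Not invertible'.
\text{Not invertible}

The MA(q) characteristic polynomial is P(z) = 1 + 1.297z.
Invertibility requires all roots to lie outside the unit circle, i.e. |z| > 1 for every root.
This is linear in z: 1 + (1.297) z = 0  =>  z = -1/(1.297) = -0.77101,  |z| = 0.77101.
Moduli of all roots: 0.7710.
All moduli strictly greater than 1? No.
Verdict: Not invertible.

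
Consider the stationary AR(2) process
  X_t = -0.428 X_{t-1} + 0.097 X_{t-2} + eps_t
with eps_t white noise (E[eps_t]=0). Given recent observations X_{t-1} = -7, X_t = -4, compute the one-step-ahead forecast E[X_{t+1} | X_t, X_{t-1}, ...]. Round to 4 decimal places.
E[X_{t+1} \mid \mathcal F_t] = 1.0330

For an AR(p) model X_t = c + sum_i phi_i X_{t-i} + eps_t, the
one-step-ahead conditional mean is
  E[X_{t+1} | X_t, ...] = c + sum_i phi_i X_{t+1-i}.
Substitute known values:
  E[X_{t+1} | ...] = (-0.428) * (-4) + (0.097) * (-7)
                   = 1.0330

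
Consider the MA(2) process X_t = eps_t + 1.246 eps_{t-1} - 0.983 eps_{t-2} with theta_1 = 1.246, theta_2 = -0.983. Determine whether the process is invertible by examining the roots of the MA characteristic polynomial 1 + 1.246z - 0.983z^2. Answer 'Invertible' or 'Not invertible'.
\text{Not invertible}

The MA(q) characteristic polynomial is P(z) = 1 + 1.246z - 0.983z^2.
Invertibility requires all roots to lie outside the unit circle, i.e. |z| > 1 for every root.
Set 1 + (1.246) z + (-0.983) z^2 = 0, i.e. a z^2 + b z + c = 0 with a = -0.983, b = 1.246, c = 1.
Discriminant D = b^2 - 4ac = (1.246)^2 - 4*(-0.983)*1 = 1.552516 - (-3.932) = 5.484516.
D >= 0, so the roots are real: z = (-b +/- sqrt(D)) / (2a) = (-1.246 +/- 2.341904) / (-1.966).
  z_1 = (-1.246 + 2.341904) / (-1.966) = -0.5574,   |z_1| = 0.5574.
  z_2 = (-1.246 - 2.341904) / (-1.966) = 1.825,   |z_2| = 1.825.
Moduli of all roots: 0.5574, 1.8250.
All moduli strictly greater than 1? No.
Verdict: Not invertible.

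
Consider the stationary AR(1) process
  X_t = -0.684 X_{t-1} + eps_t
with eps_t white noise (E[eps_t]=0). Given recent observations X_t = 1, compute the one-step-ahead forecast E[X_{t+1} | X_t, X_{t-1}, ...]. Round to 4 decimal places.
E[X_{t+1} \mid \mathcal F_t] = -0.6840

For an AR(p) model X_t = c + sum_i phi_i X_{t-i} + eps_t, the
one-step-ahead conditional mean is
  E[X_{t+1} | X_t, ...] = c + sum_i phi_i X_{t+1-i}.
Substitute known values:
  E[X_{t+1} | ...] = (-0.684) * (1)
                   = -0.6840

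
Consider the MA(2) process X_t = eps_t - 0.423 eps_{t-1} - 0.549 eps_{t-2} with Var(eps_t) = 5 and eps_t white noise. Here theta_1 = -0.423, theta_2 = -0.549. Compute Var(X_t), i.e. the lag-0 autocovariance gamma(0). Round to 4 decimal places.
\gamma(0) = 7.4017

For an MA(q) process X_t = eps_t + sum_i theta_i eps_{t-i} with
Var(eps_t) = sigma^2, the variance is
  gamma(0) = sigma^2 * (1 + sum_i theta_i^2).
  sum_i theta_i^2 = (-0.423)^2 + (-0.549)^2 = 0.178929 + 0.301401 = 0.48033.
  gamma(0) = 5 * (1 + 0.48033) = 5 * 1.48033 = 7.40165, which rounds to 7.4017.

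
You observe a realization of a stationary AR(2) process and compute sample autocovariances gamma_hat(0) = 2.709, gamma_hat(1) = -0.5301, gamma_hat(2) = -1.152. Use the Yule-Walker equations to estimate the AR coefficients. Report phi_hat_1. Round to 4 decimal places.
\hat\phi_{1} = -0.2900

The Yule-Walker equations for an AR(p) process read, in matrix form,
  Gamma_p phi = r_p,   with   (Gamma_p)_{ij} = gamma(|i - j|),
                       (r_p)_i = gamma(i),   i,j = 1..p.
Substitute the sample gammas (Toeplitz matrix and right-hand side of size 2):
  Gamma_p = [[2.709, -0.5301], [-0.5301, 2.709]]
  r_p     = [-0.5301, -1.152]
Written out:
  2.709 phi_1 - 0.5301 phi_2 = -0.5301
  -0.5301 phi_1 + 2.709 phi_2 = -1.152
Solve by Cramer's rule:
  det = gamma(0)^2 - gamma(1)^2 = (2.709)^2 - (-0.5301)^2 = 7.338681 - 0.28100601 = 7.05767499
  phi_hat_1 = [gamma(1) gamma(0) - gamma(1) gamma(2)] / det = [(-0.5301)(2.709) - (-0.5301)(-1.152)] / 7.05767499 = -2.0467161 / 7.05767499 = -0.29
  phi_hat_2 = [gamma(0) gamma(2) - gamma(1)^2] / det = [(2.709)(-1.152) - (-0.5301)^2] / 7.05767499 = -3.40177401 / 7.05767499 = -0.482
So phi_hat = [-0.2900, -0.4820].
Therefore phi_hat_1 = -0.2900.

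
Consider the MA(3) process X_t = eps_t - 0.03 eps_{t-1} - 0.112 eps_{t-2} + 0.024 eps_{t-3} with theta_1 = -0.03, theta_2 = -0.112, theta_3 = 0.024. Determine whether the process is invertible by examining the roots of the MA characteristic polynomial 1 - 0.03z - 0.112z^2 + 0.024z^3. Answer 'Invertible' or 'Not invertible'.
\text{Invertible}

The MA(q) characteristic polynomial is P(z) = 1 - 0.03z - 0.112z^2 + 0.024z^3.
Invertibility requires all roots to lie outside the unit circle, i.e. |z| > 1 for every root.
Degree 3: look for a simple real root z0 first, then factor out (1 - z/z0) and solve the remaining quadratic.
Testing z0 = -2.5: P(-2.5) = 1 + (-0.03)(-2.5) + (-0.112)(-2.5)^2 + (0.024)(-2.5)^3
  = 1 + (0.075) + (-0.7) + (-0.375) = 0.  So z_0 = -2.5 is a root, |z_0| = 2.5.
Divide out the factor (1 + 0.4 z) = (1 - z/z0) (since 1/z0 = -0.4):
  P(z) = (1 + 0.4 z)(1 + (-0.43) z + (0.06) z^2)
  [check: z-coef -0.43 - (-0.4) = -0.03; z^2-coef 0.06 - (-0.4)(-0.43) = -0.112; z^3-coef -(-0.4)(0.06) = 0.024.]
Remaining roots from the quadratic factor 1 + (-0.43) z + (0.06) z^2:
  Set 1 + (-0.43) z + (0.06) z^2 = 0, i.e. a z^2 + b z + c = 0 with a = 0.06, b = -0.43, c = 1.
  Discriminant D = b^2 - 4ac = (-0.43)^2 - 4*(0.06)*1 = 0.1849 - (0.24) = -0.0551.
  D < 0, so the roots are the complex-conjugate pair z = (-b +/- i sqrt(-D)) / (2a) = 3.5833 +/- 1.9561i.
  For a conjugate pair |z|^2 = z * conj(z) = (product of roots) = c/a = 1/(0.06) = 16.666667, so |z| = sqrt(16.666667) = 4.0825 for both roots.
Moduli of all roots: 2.5000, 4.0825, 4.0825.
All moduli strictly greater than 1? Yes.
Verdict: Invertible.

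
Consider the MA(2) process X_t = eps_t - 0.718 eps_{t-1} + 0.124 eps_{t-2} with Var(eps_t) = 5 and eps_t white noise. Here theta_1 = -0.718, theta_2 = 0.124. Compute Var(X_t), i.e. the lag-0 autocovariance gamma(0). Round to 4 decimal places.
\gamma(0) = 7.6545

For an MA(q) process X_t = eps_t + sum_i theta_i eps_{t-i} with
Var(eps_t) = sigma^2, the variance is
  gamma(0) = sigma^2 * (1 + sum_i theta_i^2).
  sum_i theta_i^2 = (-0.718)^2 + (0.124)^2 = 0.515524 + 0.015376 = 0.5309.
  gamma(0) = 5 * (1 + 0.5309) = 5 * 1.5309 = 7.6545.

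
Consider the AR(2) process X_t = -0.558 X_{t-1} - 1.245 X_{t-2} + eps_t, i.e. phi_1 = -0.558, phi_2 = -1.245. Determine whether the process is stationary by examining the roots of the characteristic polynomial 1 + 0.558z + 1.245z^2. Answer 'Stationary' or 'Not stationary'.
\text{Not stationary}

The AR(p) characteristic polynomial is P(z) = 1 + 0.558z + 1.245z^2.
Stationarity requires all roots to lie outside the unit circle, i.e. |z| > 1 for every root.
Set 1 + (0.558) z + (1.245) z^2 = 0, i.e. a z^2 + b z + c = 0 with a = 1.245, b = 0.558, c = 1.
Discriminant D = b^2 - 4ac = (0.558)^2 - 4*(1.245)*1 = 0.311364 - (4.98) = -4.668636.
D < 0, so the roots are the complex-conjugate pair z = (-b +/- i sqrt(-D)) / (2a) = -0.2241 +/- 0.8678i.
For a conjugate pair |z|^2 = z * conj(z) = (product of roots) = c/a = 1/(1.245) = 0.803213, so |z| = sqrt(0.803213) = 0.8962 for both roots.
Moduli of all roots: 0.8962, 0.8962.
All moduli strictly greater than 1? No.
Verdict: Not stationary.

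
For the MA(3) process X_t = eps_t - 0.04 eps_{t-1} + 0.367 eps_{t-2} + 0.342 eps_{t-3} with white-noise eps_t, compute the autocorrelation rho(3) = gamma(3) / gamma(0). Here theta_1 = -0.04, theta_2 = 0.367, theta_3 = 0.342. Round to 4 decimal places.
\rho(3) = 0.2729

For an MA(q) process with theta_0 = 1, the autocovariance is
  gamma(k) = sigma^2 * sum_{i=0..q-k} theta_i * theta_{i+k},
and rho(k) = gamma(k) / gamma(0). Sigma^2 cancels.
  numerator   = (1)*(0.342) = 0.342.
  denominator = (1)^2 + (-0.04)^2 + (0.367)^2 + (0.342)^2 = 1.253253.
  rho(3) = 0.342 / 1.253253 = 0.2729.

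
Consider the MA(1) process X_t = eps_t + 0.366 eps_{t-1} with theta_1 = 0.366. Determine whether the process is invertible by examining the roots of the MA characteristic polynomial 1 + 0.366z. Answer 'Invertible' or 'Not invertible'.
\text{Invertible}

The MA(q) characteristic polynomial is P(z) = 1 + 0.366z.
Invertibility requires all roots to lie outside the unit circle, i.e. |z| > 1 for every root.
This is linear in z: 1 + (0.366) z = 0  =>  z = -1/(0.366) = -2.73224,  |z| = 2.73224.
Moduli of all roots: 2.7322.
All moduli strictly greater than 1? Yes.
Verdict: Invertible.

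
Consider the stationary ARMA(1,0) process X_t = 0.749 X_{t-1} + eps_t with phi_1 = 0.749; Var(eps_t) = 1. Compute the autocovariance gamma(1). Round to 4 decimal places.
\gamma(1) = 1.7062

Multiply the model equation by X_{t-k} and take expectations. With theta_0 = psi_0 = 1 and psi_j the MA(infinity) weights, this gives
  gamma(k) - sum_i phi_i gamma(k-i) = c_k,
  c_k = sigma^2 * sum_{j=k..q} theta_j psi_{j-k}   (c_k = 0 for k > q),
using gamma(-m) = gamma(m).
Pure AR (q = 0): c_0 = sigma^2 = 1, c_k = 0 for k >= 1.
Equations for k = 0 and k = 1 (AR order 1):
  gamma(0) = phi_1 gamma(1) + c_0
  gamma(1) = phi_1 gamma(0) + c_1
Substituting the second into the first: gamma(0) (1 - phi_1^2) = c_0 + phi_1 c_1, so
  gamma(0) = c_0 / (1 - phi_1^2) = 1 / (1 - (0.749)^2) = 1 / 0.438999 = 2.27791.
  gamma(1) = phi_1 gamma(0) = (0.749)(2.27791) = 1.706154.
Therefore gamma(1) = 1.7062 (to 4 decimal places).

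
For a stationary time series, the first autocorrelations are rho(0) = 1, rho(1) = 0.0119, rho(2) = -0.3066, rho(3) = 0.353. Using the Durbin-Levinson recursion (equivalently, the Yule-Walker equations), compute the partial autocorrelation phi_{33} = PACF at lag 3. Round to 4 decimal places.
\phi_{33} = 0.3990

The PACF at lag k is phi_{kk}, the last component of the solution
to the Yule-Walker system G_k phi = r_k where
  (G_k)_{ij} = rho(|i - j|), (r_k)_i = rho(i), i,j = 1..k.
Equivalently, Durbin-Levinson gives phi_{kk} iteratively:
  phi_{11} = rho(1)
  phi_{kk} = [rho(k) - sum_{j=1..k-1} phi_{k-1,j} rho(k-j)]
            / [1 - sum_{j=1..k-1} phi_{k-1,j} rho(j)],
  phi_{k,j} = phi_{k-1,j} - phi_{kk} phi_{k-1,k-j},  j = 1..k-1.
Step k = 1:
  phi_11 = rho(1) = 0.0119.
Step k = 2:
  phi_22 = [rho(2) - phi_11 rho(1)] / [1 - phi_11 rho(1)] = [-0.3066 - (0.0119)(0.0119)] / [1 - (0.0119)(0.0119)]
         = -0.30674161 / 0.99985839 = -0.306785.
  Update: phi_21 = phi_11 - phi_22 phi_11 = 0.0119 - (-0.306785)(0.0119) = 0.015551.
Step k = 3:
  phi_33 = [rho(3) - phi_21 rho(2) - phi_22 rho(1)] / [1 - phi_21 rho(1) - phi_22 rho(2)]
    numerator   = 0.353 - (0.015551)(-0.3066) - (-0.306785)(0.0119) = 0.3614186
    denominator = 1 - (0.015551)(0.0119) - (-0.306785)(-0.3066) = 0.90575465
  phi_33 = 0.3614186 / 0.90575465 = 0.399.
Therefore phi_{33} = 0.3990.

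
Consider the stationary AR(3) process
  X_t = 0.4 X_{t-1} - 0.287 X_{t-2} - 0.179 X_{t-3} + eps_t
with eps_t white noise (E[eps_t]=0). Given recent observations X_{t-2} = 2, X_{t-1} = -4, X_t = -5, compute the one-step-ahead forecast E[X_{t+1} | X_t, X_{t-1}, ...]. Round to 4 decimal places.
E[X_{t+1} \mid \mathcal F_t] = -1.2100

For an AR(p) model X_t = c + sum_i phi_i X_{t-i} + eps_t, the
one-step-ahead conditional mean is
  E[X_{t+1} | X_t, ...] = c + sum_i phi_i X_{t+1-i}.
Substitute known values:
  E[X_{t+1} | ...] = (0.4) * (-5) + (-0.287) * (-4) + (-0.179) * (2)
                   = -1.2100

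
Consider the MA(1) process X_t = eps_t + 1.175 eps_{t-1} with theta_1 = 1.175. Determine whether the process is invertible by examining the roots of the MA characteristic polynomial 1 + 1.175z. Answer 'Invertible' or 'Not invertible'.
\text{Not invertible}

The MA(q) characteristic polynomial is P(z) = 1 + 1.175z.
Invertibility requires all roots to lie outside the unit circle, i.e. |z| > 1 for every root.
This is linear in z: 1 + (1.175) z = 0  =>  z = -1/(1.175) = -0.851064,  |z| = 0.851064.
Moduli of all roots: 0.8511.
All moduli strictly greater than 1? No.
Verdict: Not invertible.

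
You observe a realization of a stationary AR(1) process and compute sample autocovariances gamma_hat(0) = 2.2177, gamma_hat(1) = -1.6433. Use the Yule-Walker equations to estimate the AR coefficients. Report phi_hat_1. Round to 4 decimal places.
\hat\phi_{1} = -0.7410

The Yule-Walker equations for an AR(p) process read, in matrix form,
  Gamma_p phi = r_p,   with   (Gamma_p)_{ij} = gamma(|i - j|),
                       (r_p)_i = gamma(i),   i,j = 1..p.
Substitute the sample gammas (Toeplitz matrix and right-hand side of size 1):
  Gamma_p = [[2.2177]]
  r_p     = [-1.6433]
With p = 1 this is the single equation gamma(0) phi_1 = gamma(1):
  phi_hat_1 = gamma(1) / gamma(0) = -1.6433 / 2.2177 = -0.7410.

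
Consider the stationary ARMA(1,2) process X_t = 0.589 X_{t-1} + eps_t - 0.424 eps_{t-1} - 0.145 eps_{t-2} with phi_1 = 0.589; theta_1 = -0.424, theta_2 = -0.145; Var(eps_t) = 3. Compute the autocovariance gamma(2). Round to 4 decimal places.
\gamma(2) = -0.1537

Multiply the model equation by X_{t-k} and take expectations. With theta_0 = psi_0 = 1 and psi_j the MA(infinity) weights, this gives
  gamma(k) - sum_i phi_i gamma(k-i) = c_k,
  c_k = sigma^2 * sum_{j=k..q} theta_j psi_{j-k}   (c_k = 0 for k > q),
using gamma(-m) = gamma(m).
psi-weights needed (psi_j = theta_j + sum_i phi_i psi_{j-i}):
  psi_1 = theta_1 + phi_1 = -0.424 + (0.589) = 0.165
  psi_2 = theta_2 + phi_1 psi_1 = -0.145 + (0.589)(0.165) = -0.047815
Right-hand sides:
  c_0 = sigma^2 (1 + theta_1 psi_1 + theta_2 psi_2) = 3 * (1 + (-0.424)(0.165) + (-0.145)(-0.047815)) = 3 * 0.936973 = 2.81092
  c_1 = sigma^2 (theta_1 + theta_2 psi_1) = 3 * (-0.424 + (-0.145)(0.165)) = -1.343775
  c_2 = sigma^2 theta_2 = 3 * (-0.145) = -0.435
Equations for k = 0 and k = 1 (AR order 1):
  gamma(0) = phi_1 gamma(1) + c_0
  gamma(1) = phi_1 gamma(0) + c_1
Substituting the second into the first: gamma(0) (1 - phi_1^2) = c_0 + phi_1 c_1, so
  gamma(0) = (c_0 + phi_1 c_1) / (1 - phi_1^2) = (2.81092 + (0.589)(-1.343775)) / (1 - (0.589)^2) = 2.019436 / 0.653079 = 3.092177.
  gamma(1) = phi_1 gamma(0) + c_1 = (0.589)(3.092177) + (-1.343775) = 0.477517.
For k = 2: gamma(2) = phi_1 gamma(1) + c_2
  = (0.589)(0.477517) + (-0.435) = -0.153742.
Therefore gamma(2) = -0.1537 (to 4 decimal places).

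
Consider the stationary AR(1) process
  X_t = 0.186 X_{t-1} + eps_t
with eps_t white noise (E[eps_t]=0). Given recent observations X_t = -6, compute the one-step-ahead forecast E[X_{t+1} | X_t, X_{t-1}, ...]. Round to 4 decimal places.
E[X_{t+1} \mid \mathcal F_t] = -1.1160

For an AR(p) model X_t = c + sum_i phi_i X_{t-i} + eps_t, the
one-step-ahead conditional mean is
  E[X_{t+1} | X_t, ...] = c + sum_i phi_i X_{t+1-i}.
Substitute known values:
  E[X_{t+1} | ...] = (0.186) * (-6)
                   = -1.1160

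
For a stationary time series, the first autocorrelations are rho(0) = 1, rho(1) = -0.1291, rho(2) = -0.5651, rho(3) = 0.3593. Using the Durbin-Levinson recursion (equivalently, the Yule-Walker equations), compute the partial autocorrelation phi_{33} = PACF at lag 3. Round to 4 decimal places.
\phi_{33} = 0.2610

The PACF at lag k is phi_{kk}, the last component of the solution
to the Yule-Walker system G_k phi = r_k where
  (G_k)_{ij} = rho(|i - j|), (r_k)_i = rho(i), i,j = 1..k.
Equivalently, Durbin-Levinson gives phi_{kk} iteratively:
  phi_{11} = rho(1)
  phi_{kk} = [rho(k) - sum_{j=1..k-1} phi_{k-1,j} rho(k-j)]
            / [1 - sum_{j=1..k-1} phi_{k-1,j} rho(j)],
  phi_{k,j} = phi_{k-1,j} - phi_{kk} phi_{k-1,k-j},  j = 1..k-1.
Step k = 1:
  phi_11 = rho(1) = -0.1291.
Step k = 2:
  phi_22 = [rho(2) - phi_11 rho(1)] / [1 - phi_11 rho(1)] = [-0.5651 - (-0.1291)(-0.1291)] / [1 - (-0.1291)(-0.1291)]
         = -0.58176681 / 0.98333319 = -0.591627.
  Update: phi_21 = phi_11 - phi_22 phi_11 = -0.1291 - (-0.591627)(-0.1291) = -0.205479.
Step k = 3:
  phi_33 = [rho(3) - phi_21 rho(2) - phi_22 rho(1)] / [1 - phi_21 rho(1) - phi_22 rho(2)]
    numerator   = 0.3593 - (-0.205479)(-0.5651) - (-0.591627)(-0.1291) = 0.16680467
    denominator = 1 - (-0.205479)(-0.1291) - (-0.591627)(-0.5651) = 0.63914403
  phi_33 = 0.16680467 / 0.63914403 = 0.261.
Therefore phi_{33} = 0.2610.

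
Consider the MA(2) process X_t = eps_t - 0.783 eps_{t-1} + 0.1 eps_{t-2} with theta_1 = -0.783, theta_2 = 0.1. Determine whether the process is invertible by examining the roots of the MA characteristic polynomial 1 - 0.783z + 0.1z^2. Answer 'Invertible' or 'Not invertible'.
\text{Invertible}

The MA(q) characteristic polynomial is P(z) = 1 - 0.783z + 0.1z^2.
Invertibility requires all roots to lie outside the unit circle, i.e. |z| > 1 for every root.
Set 1 + (-0.783) z + (0.1) z^2 = 0, i.e. a z^2 + b z + c = 0 with a = 0.1, b = -0.783, c = 1.
Discriminant D = b^2 - 4ac = (-0.783)^2 - 4*(0.1)*1 = 0.613089 - (0.4) = 0.213089.
D >= 0, so the roots are real: z = (-b +/- sqrt(D)) / (2a) = (0.783 +/- 0.461616) / (0.2).
  z_1 = (0.783 + 0.461616) / (0.2) = 6.2231,   |z_1| = 6.2231.
  z_2 = (0.783 - 0.461616) / (0.2) = 1.6069,   |z_2| = 1.6069.
Moduli of all roots: 6.2231, 1.6069.
All moduli strictly greater than 1? Yes.
Verdict: Invertible.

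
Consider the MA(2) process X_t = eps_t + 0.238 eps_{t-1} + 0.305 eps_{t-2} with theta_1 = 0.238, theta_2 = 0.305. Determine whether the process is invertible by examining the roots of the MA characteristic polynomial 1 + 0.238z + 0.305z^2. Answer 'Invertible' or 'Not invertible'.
\text{Invertible}

The MA(q) characteristic polynomial is P(z) = 1 + 0.238z + 0.305z^2.
Invertibility requires all roots to lie outside the unit circle, i.e. |z| > 1 for every root.
Set 1 + (0.238) z + (0.305) z^2 = 0, i.e. a z^2 + b z + c = 0 with a = 0.305, b = 0.238, c = 1.
Discriminant D = b^2 - 4ac = (0.238)^2 - 4*(0.305)*1 = 0.056644 - (1.22) = -1.163356.
D < 0, so the roots are the complex-conjugate pair z = (-b +/- i sqrt(-D)) / (2a) = -0.3902 +/- 1.7682i.
For a conjugate pair |z|^2 = z * conj(z) = (product of roots) = c/a = 1/(0.305) = 3.278689, so |z| = sqrt(3.278689) = 1.8107 for both roots.
Moduli of all roots: 1.8107, 1.8107.
All moduli strictly greater than 1? Yes.
Verdict: Invertible.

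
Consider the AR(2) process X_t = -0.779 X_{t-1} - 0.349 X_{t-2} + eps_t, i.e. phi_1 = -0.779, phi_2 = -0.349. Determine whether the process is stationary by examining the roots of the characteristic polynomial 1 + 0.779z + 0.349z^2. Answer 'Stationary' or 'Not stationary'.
\text{Stationary}

The AR(p) characteristic polynomial is P(z) = 1 + 0.779z + 0.349z^2.
Stationarity requires all roots to lie outside the unit circle, i.e. |z| > 1 for every root.
Set 1 + (0.779) z + (0.349) z^2 = 0, i.e. a z^2 + b z + c = 0 with a = 0.349, b = 0.779, c = 1.
Discriminant D = b^2 - 4ac = (0.779)^2 - 4*(0.349)*1 = 0.606841 - (1.396) = -0.789159.
D < 0, so the roots are the complex-conjugate pair z = (-b +/- i sqrt(-D)) / (2a) = -1.116 +/- 1.2727i.
For a conjugate pair |z|^2 = z * conj(z) = (product of roots) = c/a = 1/(0.349) = 2.86533, so |z| = sqrt(2.86533) = 1.6927 for both roots.
Moduli of all roots: 1.6927, 1.6927.
All moduli strictly greater than 1? Yes.
Verdict: Stationary.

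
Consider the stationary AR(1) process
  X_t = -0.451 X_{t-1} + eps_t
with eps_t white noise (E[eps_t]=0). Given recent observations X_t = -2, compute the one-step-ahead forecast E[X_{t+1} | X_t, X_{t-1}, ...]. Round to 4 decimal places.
E[X_{t+1} \mid \mathcal F_t] = 0.9020

For an AR(p) model X_t = c + sum_i phi_i X_{t-i} + eps_t, the
one-step-ahead conditional mean is
  E[X_{t+1} | X_t, ...] = c + sum_i phi_i X_{t+1-i}.
Substitute known values:
  E[X_{t+1} | ...] = (-0.451) * (-2)
                   = 0.9020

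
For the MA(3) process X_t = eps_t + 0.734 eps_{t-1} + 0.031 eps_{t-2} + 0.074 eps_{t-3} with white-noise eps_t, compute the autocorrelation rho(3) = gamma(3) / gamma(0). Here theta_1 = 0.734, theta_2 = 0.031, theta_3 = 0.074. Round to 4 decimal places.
\rho(3) = 0.0479

For an MA(q) process with theta_0 = 1, the autocovariance is
  gamma(k) = sigma^2 * sum_{i=0..q-k} theta_i * theta_{i+k},
and rho(k) = gamma(k) / gamma(0). Sigma^2 cancels.
  numerator   = (1)*(0.074) = 0.074.
  denominator = (1)^2 + (0.734)^2 + (0.031)^2 + (0.074)^2 = 1.545193.
  rho(3) = 0.074 / 1.545193 = 0.0479.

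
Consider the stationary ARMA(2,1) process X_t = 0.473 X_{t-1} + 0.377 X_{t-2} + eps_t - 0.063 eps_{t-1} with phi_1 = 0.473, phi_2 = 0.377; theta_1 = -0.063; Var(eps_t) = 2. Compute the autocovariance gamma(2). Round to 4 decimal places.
\gamma(2) = 3.5844

Multiply the model equation by X_{t-k} and take expectations. With theta_0 = psi_0 = 1 and psi_j the MA(infinity) weights, this gives
  gamma(k) - sum_i phi_i gamma(k-i) = c_k,
  c_k = sigma^2 * sum_{j=k..q} theta_j psi_{j-k}   (c_k = 0 for k > q),
using gamma(-m) = gamma(m).
psi-weights needed (psi_j = theta_j + sum_i phi_i psi_{j-i}):
  psi_1 = theta_1 + phi_1 = -0.063 + (0.473) = 0.41
Right-hand sides:
  c_0 = sigma^2 (1 + theta_1 psi_1) = 2 * (1 + (-0.063)(0.41)) = 2 * 0.97417 = 1.94834
  c_1 = sigma^2 theta_1 = 2 * (-0.063) = -0.126
  c_2 = 0
Equations for k = 0, 1, 2 (AR order 2, c_2 = 0):
  (E0) gamma(0) = phi_1 gamma(1) + phi_2 gamma(2) + c_0
  (E1) gamma(1) = phi_1 gamma(0) + phi_2 gamma(1) + c_1
  (E2) gamma(2) = phi_1 gamma(1) + phi_2 gamma(0)
From (E1): gamma(1) = A gamma(0) + B with
  A = phi_1 / (1 - phi_2) = 0.473 / 0.623 = 0.75923,   B = c_1 / (1 - phi_2) = -0.126 / 0.623 = -0.202247.
Insert (E2) into (E0): gamma(0) (1 - phi_2^2) = phi_1 (1 + phi_2) gamma(1) + c_0.
  phi_1 (1 + phi_2) = (0.473)(1.377) = 0.651321,   1 - phi_2^2 = 0.857871.
Replace gamma(1) by A gamma(0) + B and collect gamma(0):
  gamma(0) [0.857871 - (0.651321)(0.75923)] = (0.651321)(-0.202247) + 1.94834
  gamma(0) * 0.363369 = 1.816612
  gamma(0) = 1.816612 / 0.363369 = 4.999361.
  gamma(1) = A gamma(0) + B = (0.75923)(4.999361) + (-0.202247) = 3.593415.
  gamma(2) = phi_1 gamma(1) + phi_2 gamma(0) = (0.473)(3.593415) + (0.377)(4.999361) = 3.584445.
Therefore gamma(2) = 3.5844 (to 4 decimal places).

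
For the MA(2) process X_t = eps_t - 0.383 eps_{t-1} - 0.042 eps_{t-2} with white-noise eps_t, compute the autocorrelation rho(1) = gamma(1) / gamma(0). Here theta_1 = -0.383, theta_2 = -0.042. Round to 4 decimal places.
\rho(1) = -0.3195

For an MA(q) process with theta_0 = 1, the autocovariance is
  gamma(k) = sigma^2 * sum_{i=0..q-k} theta_i * theta_{i+k},
and rho(k) = gamma(k) / gamma(0). Sigma^2 cancels.
  numerator   = (1)*(-0.383) + (-0.383)*(-0.042) = -0.366914.
  denominator = (1)^2 + (-0.383)^2 + (-0.042)^2 = 1.148453.
  rho(1) = -0.366914 / 1.148453 = -0.3195.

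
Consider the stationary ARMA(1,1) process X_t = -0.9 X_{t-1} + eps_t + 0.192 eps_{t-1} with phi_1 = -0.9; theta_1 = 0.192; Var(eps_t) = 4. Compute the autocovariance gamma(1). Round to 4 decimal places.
\gamma(1) = -12.3296

Multiply the model equation by X_{t-k} and take expectations. With theta_0 = psi_0 = 1 and psi_j the MA(infinity) weights, this gives
  gamma(k) - sum_i phi_i gamma(k-i) = c_k,
  c_k = sigma^2 * sum_{j=k..q} theta_j psi_{j-k}   (c_k = 0 for k > q),
using gamma(-m) = gamma(m).
psi-weights needed (psi_j = theta_j + sum_i phi_i psi_{j-i}):
  psi_1 = theta_1 + phi_1 = 0.192 + (-0.9) = -0.708
Right-hand sides:
  c_0 = sigma^2 (1 + theta_1 psi_1) = 4 * (1 + (0.192)(-0.708)) = 4 * 0.864064 = 3.456256
  c_1 = sigma^2 theta_1 = 4 * (0.192) = 0.768
  c_2 = 0
Equations for k = 0 and k = 1 (AR order 1):
  gamma(0) = phi_1 gamma(1) + c_0
  gamma(1) = phi_1 gamma(0) + c_1
Substituting the second into the first: gamma(0) (1 - phi_1^2) = c_0 + phi_1 c_1, so
  gamma(0) = (c_0 + phi_1 c_1) / (1 - phi_1^2) = (3.456256 + (-0.9)(0.768)) / (1 - (-0.9)^2) = 2.765056 / 0.19 = 14.552926.
  gamma(1) = phi_1 gamma(0) + c_1 = (-0.9)(14.552926) + (0.768) = -12.329634.
Therefore gamma(1) = -12.3296 (to 4 decimal places).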